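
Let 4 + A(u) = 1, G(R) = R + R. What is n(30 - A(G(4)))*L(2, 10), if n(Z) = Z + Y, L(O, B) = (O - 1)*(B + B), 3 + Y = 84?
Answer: 2280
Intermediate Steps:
G(R) = 2*R
A(u) = -3 (A(u) = -4 + 1 = -3)
Y = 81 (Y = -3 + 84 = 81)
L(O, B) = 2*B*(-1 + O) (L(O, B) = (-1 + O)*(2*B) = 2*B*(-1 + O))
n(Z) = 81 + Z (n(Z) = Z + 81 = 81 + Z)
n(30 - A(G(4)))*L(2, 10) = (81 + (30 - 1*(-3)))*(2*10*(-1 + 2)) = (81 + (30 + 3))*(2*10*1) = (81 + 33)*20 = 114*20 = 2280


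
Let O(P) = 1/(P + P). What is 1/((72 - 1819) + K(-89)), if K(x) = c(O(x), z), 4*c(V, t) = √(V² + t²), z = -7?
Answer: -885631168/1547196097979 - 712*√1552517/1547196097979 ≈ -0.00057298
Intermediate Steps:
O(P) = 1/(2*P)
c(V, t) = √(V² + t²)/4
K(x) = √(49 + 1/(4*x²))/4 (K(x) = √((1/(2*x))² + (-7)²)/4 = √(1/(4*x²) + 49)/4 = √(49 + 1/(4*x²))/4)
1/((72 - 1819) + K(-89)) = 1/((72 - 1819) + √(196 + (-89)⁻²)/8) = 1/(-1747 + √(196 + 1/7921)/8) = 1/(-1747 + √(1552517/7921)/8) = 1/(-1747 + (√1552517/89)/8) = 1/(-1747 + √1552517/712)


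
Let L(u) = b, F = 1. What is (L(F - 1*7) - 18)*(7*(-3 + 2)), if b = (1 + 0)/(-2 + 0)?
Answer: 259/2 ≈ 129.50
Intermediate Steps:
b = -1/2 (b = 1/(-2) = 1*(-1/2) = -1/2 ≈ -0.50000)
L(u) = -1/2
(L(F - 1*7) - 18)*(7*(-3 + 2)) = (-1/2 - 18)*(7*(-3 + 2)) = -259*(-1)/2 = -37/2*(-7) = 259/2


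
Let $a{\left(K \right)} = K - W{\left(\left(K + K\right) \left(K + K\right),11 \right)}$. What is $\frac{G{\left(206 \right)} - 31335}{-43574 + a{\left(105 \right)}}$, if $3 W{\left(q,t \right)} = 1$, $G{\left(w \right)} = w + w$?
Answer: $\frac{92769}{130408} \approx 0.71138$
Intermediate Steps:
$G{\left(w \right)} = 2 w$
$W{\left(q,t \right)} = \frac{1}{3}$ ($W{\left(q,t \right)} = \frac{1}{3} \cdot 1 = \frac{1}{3}$)
$a{\left(K \right)} = - \frac{1}{3} + K$ ($a{\left(K \right)} = K - \frac{1}{3} = - \frac{1}{3} + K$)
$\frac{G{\left(206 \right)} - 31335}{-43574 + a{\left(105 \right)}} = \frac{2 \cdot 206 - 31335}{-43574 + \left(- \frac{1}{3} + 105\right)} = \frac{412 - 31335}{-43574 + \frac{314}{3}} = - \frac{30923}{- \frac{130408}{3}} = \left(-30923\right) \left(- \frac{3}{130408}\right) = \frac{92769}{130408}$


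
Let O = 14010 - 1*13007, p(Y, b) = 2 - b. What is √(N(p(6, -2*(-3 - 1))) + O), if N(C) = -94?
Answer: 3*√101 ≈ 30.150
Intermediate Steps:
O = 1003 (O = 14010 - 13007 = 1003)
√(N(p(6, -2*(-3 - 1))) + O) = √(-94 + 1003) = √909 = 3*√101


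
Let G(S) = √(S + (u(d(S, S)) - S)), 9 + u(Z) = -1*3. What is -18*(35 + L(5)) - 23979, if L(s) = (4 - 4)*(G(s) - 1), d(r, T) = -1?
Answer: -24609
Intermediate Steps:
u(Z) = -12 (u(Z) = -9 - 1*3 = -9 - 3 = -12)
G(S) = 2*I*√3 (G(S) = √(S + (-12 - S)) = √(-12) = 2*I*√3)
L(s) = 0 (L(s) = (4 - 4)*(2*I*√3 - 1) = 0*(-1 + 2*I*√3) = 0)
-18*(35 + L(5)) - 23979 = -18*(35 + 0) - 23979 = -18*35 - 23979 = -630 - 23979 = -24609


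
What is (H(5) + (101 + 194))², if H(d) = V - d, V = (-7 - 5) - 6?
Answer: 73984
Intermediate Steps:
V = -18 (V = -12 - 6 = -18)
H(d) = -18 - d
(H(5) + (101 + 194))² = ((-18 - 1*5) + (101 + 194))² = ((-18 - 5) + 295)² = (-23 + 295)² = 272² = 73984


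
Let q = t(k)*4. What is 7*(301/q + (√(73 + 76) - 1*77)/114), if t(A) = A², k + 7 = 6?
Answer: 119021/228 + 7*√149/114 ≈ 522.77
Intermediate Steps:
k = -1 (k = -7 + 6 = -1)
q = 4 (q = (-1)²*4 = 1*4 = 4)
7*(301/q + (√(73 + 76) - 1*77)/114) = 7*(301/4 + (√(73 + 76) - 1*77)/114) = 7*(301*(¼) + (√149 - 77)*(1/114)) = 7*(301/4 + (-77 + √149)*(1/114)) = 7*(301/4 + (-77/114 + √149/114)) = 7*(17003/228 + √149/114) = 119021/228 + 7*√149/114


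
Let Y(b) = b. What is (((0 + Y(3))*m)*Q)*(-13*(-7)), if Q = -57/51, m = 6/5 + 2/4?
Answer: -5187/10 ≈ -518.70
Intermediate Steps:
m = 17/10 (m = 6*(1/5) + 2*(1/4) = 6/5 + 1/2 = 17/10 ≈ 1.7000)
Q = -19/17 (Q = -57*1/51 = -19/17 ≈ -1.1176)
(((0 + Y(3))*m)*Q)*(-13*(-7)) = (((0 + 3)*(17/10))*(-19/17))*(-13*(-7)) = ((3*(17/10))*(-19/17))*91 = ((51/10)*(-19/17))*91 = -57/10*91 = -5187/10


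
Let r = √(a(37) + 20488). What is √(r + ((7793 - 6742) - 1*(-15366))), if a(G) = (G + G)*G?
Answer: √(16417 + 7*√474) ≈ 128.72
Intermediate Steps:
a(G) = 2*G² (a(G) = (2*G)*G = 2*G²)
r = 7*√474 (r = √(2*37² + 20488) = √(2*1369 + 20488) = √(2738 + 20488) = √23226 = 7*√474 ≈ 152.40)
√(r + ((7793 - 6742) - 1*(-15366))) = √(7*√474 + ((7793 - 6742) - 1*(-15366))) = √(7*√474 + (1051 + 15366)) = √(7*√474 + 16417) = √(16417 + 7*√474)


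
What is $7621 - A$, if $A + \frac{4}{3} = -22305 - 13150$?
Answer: $\frac{129232}{3} \approx 43077.0$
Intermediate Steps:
$A = - \frac{106369}{3}$ ($A = - \frac{4}{3} - 35455 = - \frac{106369}{3} \approx -35456.0$)
$7621 - A = 7621 - - \frac{106369}{3} = 7621 + \frac{106369}{3} = \frac{129232}{3}$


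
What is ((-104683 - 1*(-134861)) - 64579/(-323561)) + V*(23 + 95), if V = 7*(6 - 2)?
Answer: 10833533981/323561 ≈ 33482.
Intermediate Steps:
V = 28 (V = 7*4 = 28)
((-104683 - 1*(-134861)) - 64579/(-323561)) + V*(23 + 95) = ((-104683 - 1*(-134861)) - 64579/(-323561)) + 28*(23 + 95) = ((-104683 + 134861) - 64579*(-1/323561)) + 28*118 = (30178 + 64579/323561) + 3304 = 9764488437/323561 + 3304 = 10833533981/323561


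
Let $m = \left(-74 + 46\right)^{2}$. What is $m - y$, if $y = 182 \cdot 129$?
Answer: $-22694$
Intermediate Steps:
$y = 23478$
$m = 784$ ($m = \left(-28\right)^{2} = 784$)
$m - y = 784 - 23478 = -22694$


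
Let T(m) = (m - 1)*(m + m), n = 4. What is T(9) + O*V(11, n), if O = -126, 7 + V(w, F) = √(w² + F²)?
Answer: 1026 - 126*√137 ≈ -448.79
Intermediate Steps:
V(w, F) = -7 + √(F² + w²) (V(w, F) = -7 + √(w² + F²) = -7 + √(F² + w²))
T(m) = 2*m*(-1 + m) (T(m) = (-1 + m)*(2*m) = 2*m*(-1 + m))
T(9) + O*V(11, n) = 2*9*(-1 + 9) - 126*(-7 + √(4² + 11²)) = 2*9*8 - 126*(-7 + √(16 + 121)) = 144 - 126*(-7 + √137) = 144 + (882 - 126*√137) = 1026 - 126*√137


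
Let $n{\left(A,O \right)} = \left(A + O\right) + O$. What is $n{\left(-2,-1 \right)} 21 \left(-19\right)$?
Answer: $1596$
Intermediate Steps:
$n{\left(A,O \right)} = A + 2 O$
$n{\left(-2,-1 \right)} 21 \left(-19\right) = \left(-2 + 2 \left(-1\right)\right) 21 \left(-19\right) = \left(-2 - 2\right) 21 \left(-19\right) = \left(-4\right) 21 \left(-19\right) = \left(-84\right) \left(-19\right) = 1596$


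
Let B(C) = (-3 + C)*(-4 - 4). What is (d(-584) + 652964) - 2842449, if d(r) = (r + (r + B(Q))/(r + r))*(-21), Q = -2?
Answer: -158937847/73 ≈ -2.1772e+6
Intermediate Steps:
B(C) = 24 - 8*C (B(C) = (-3 + C)*(-8) = 24 - 8*C)
d(r) = -21*r - 21*(40 + r)/(2*r) (d(r) = (r + (r + (24 - 8*(-2)))/(r + r))*(-21) = (r + (r + (24 + 16))/((2*r)))*(-21) = (r + (r + 40)*(1/(2*r)))*(-21) = (r + (40 + r)*(1/(2*r)))*(-21) = (r + (40 + r)/(2*r))*(-21) = -21*r - 21*(40 + r)/(2*r))
(d(-584) + 652964) - 2842449 = ((-21/2 - 420/(-584) - 21*(-584)) + 652964) - 2842449 = ((-21/2 - 420*(-1/584) + 12264) + 652964) - 2842449 = ((-21/2 + 105/146 + 12264) + 652964) - 2842449 = (894558/73 + 652964) - 2842449 = 48560930/73 - 2842449 = -158937847/73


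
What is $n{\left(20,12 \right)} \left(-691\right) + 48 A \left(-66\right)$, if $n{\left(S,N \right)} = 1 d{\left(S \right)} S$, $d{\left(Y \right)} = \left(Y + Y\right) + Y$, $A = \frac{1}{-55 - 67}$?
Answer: $- \frac{50579616}{61} \approx -8.2917 \cdot 10^{5}$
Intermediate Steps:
$A = - \frac{1}{122}$ ($A = \frac{1}{-122} = - \frac{1}{122} \approx -0.0081967$)
$d{\left(Y \right)} = 3 Y$ ($d{\left(Y \right)} = 2 Y + Y = 3 Y$)
$n{\left(S,N \right)} = 3 S^{2}$ ($n{\left(S,N \right)} = 1 \cdot 3 S S = 3 S S = 3 S^{2}$)
$n{\left(20,12 \right)} \left(-691\right) + 48 A \left(-66\right) = 3 \cdot 20^{2} \left(-691\right) + 48 \left(- \frac{1}{122}\right) \left(-66\right) = 3 \cdot 400 \left(-691\right) - - \frac{1584}{61} = 1200 \left(-691\right) + \frac{1584}{61} = -829200 + \frac{1584}{61} = - \frac{50579616}{61}$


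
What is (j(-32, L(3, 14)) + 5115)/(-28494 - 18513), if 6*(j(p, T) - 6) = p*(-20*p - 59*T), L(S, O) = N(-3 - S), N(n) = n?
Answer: 541/141021 ≈ 0.0038363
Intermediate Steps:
L(S, O) = -3 - S
j(p, T) = 6 + p*(-59*T - 20*p)/6 (j(p, T) = 6 + (p*(-20*p - 59*T))/6 = 6 + (p*(-59*T - 20*p))/6 = 6 + p*(-59*T - 20*p)/6)
(j(-32, L(3, 14)) + 5115)/(-28494 - 18513) = ((6 - 10/3*(-32)² - 59/6*(-3 - 1*3)*(-32)) + 5115)/(-28494 - 18513) = ((6 - 10/3*1024 - 59/6*(-3 - 3)*(-32)) + 5115)/(-47007) = ((6 - 10240/3 - 59/6*(-6)*(-32)) + 5115)*(-1/47007) = ((6 - 10240/3 - 1888) + 5115)*(-1/47007) = (-15886/3 + 5115)*(-1/47007) = -541/3*(-1/47007) = 541/141021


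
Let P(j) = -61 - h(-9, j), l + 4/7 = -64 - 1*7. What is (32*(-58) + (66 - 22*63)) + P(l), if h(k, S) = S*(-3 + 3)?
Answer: -3237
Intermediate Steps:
l = -501/7 (l = -4/7 + (-64 - 1*7) = -4/7 + (-64 - 7) = -4/7 - 71 = -501/7 ≈ -71.571)
h(k, S) = 0 (h(k, S) = S*0 = 0)
P(j) = -61 (P(j) = -61 - 1*0 = -61 + 0 = -61)
(32*(-58) + (66 - 22*63)) + P(l) = (32*(-58) + (66 - 22*63)) - 61 = (-1856 + (66 - 1386)) - 61 = (-1856 - 1320) - 61 = -3176 - 61 = -3237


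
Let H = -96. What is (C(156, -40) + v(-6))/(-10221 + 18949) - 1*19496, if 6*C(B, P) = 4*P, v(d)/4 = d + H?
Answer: -63810571/3273 ≈ -19496.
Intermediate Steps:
v(d) = -384 + 4*d (v(d) = 4*(d - 96) = 4*(-96 + d) = -384 + 4*d)
C(B, P) = 2*P/3 (C(B, P) = (4*P)/6 = 2*P/3)
(C(156, -40) + v(-6))/(-10221 + 18949) - 1*19496 = ((⅔)*(-40) + (-384 + 4*(-6)))/(-10221 + 18949) - 1*19496 = (-80/3 + (-384 - 24))/8728 - 19496 = (-80/3 - 408)*(1/8728) - 19496 = -1304/3*1/8728 - 19496 = -163/3273 - 19496 = -63810571/3273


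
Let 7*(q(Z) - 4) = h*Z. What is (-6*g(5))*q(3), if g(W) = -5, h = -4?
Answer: 480/7 ≈ 68.571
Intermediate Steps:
q(Z) = 4 - 4*Z/7 (q(Z) = 4 + (-4*Z)/7 = 4 - 4*Z/7)
(-6*g(5))*q(3) = (-6*(-5))*(4 - 4/7*3) = 30*(4 - 12/7) = 30*(16/7) = 480/7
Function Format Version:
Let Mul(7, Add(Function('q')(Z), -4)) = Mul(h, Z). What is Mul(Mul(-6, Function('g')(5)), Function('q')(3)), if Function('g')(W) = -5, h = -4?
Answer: Rational(480, 7) ≈ 68.571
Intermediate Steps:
Function('q')(Z) = Add(4, Mul(Rational(-4, 7), Z)) (Function('q')(Z) = Add(4, Mul(Rational(1, 7), Mul(-4, Z))) = Add(4, Mul(Rational(-4, 7), Z)))
Mul(Mul(-6, Function('g')(5)), Function('q')(3)) = Mul(Mul(-6, -5), Add(4, Mul(Rational(-4, 7), 3))) = Mul(30, Add(4, Rational(-12, 7))) = Mul(30, Rational(16, 7)) = Rational(480, 7)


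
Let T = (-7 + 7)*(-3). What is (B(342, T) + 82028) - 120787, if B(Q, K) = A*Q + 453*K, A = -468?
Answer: -198815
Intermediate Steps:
T = 0 (T = 0*(-3) = 0)
B(Q, K) = -468*Q + 453*K
(B(342, T) + 82028) - 120787 = ((-468*342 + 453*0) + 82028) - 120787 = ((-160056 + 0) + 82028) - 120787 = (-160056 + 82028) - 120787 = -78028 - 120787 = -198815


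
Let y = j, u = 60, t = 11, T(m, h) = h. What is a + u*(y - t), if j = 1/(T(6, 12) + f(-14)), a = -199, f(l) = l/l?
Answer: -11107/13 ≈ -854.38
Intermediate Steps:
f(l) = 1
j = 1/13 (j = 1/(12 + 1) = 1/13 ≈ 0.076923)
y = 1/13 ≈ 0.076923
a + u*(y - t) = -199 + 60*(1/13 - 1*11) = -199 + 60*(1/13 - 11) = -199 + 60*(-142/13) = -199 - 8520/13 = -11107/13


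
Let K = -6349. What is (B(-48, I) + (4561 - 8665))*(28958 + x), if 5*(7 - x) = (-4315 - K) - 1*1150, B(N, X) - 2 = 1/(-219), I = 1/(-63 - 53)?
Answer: -129307813999/1095 ≈ -1.1809e+8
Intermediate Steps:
I = -1/116 (I = 1/(-116) = -1/116 ≈ -0.0086207)
B(N, X) = 437/219 (B(N, X) = 2 + 1/(-219) = 2 - 1/219 = 437/219)
x = -849/5 (x = 7 - ((-4315 - 1*(-6349)) - 1*1150)/5 = 7 - ((-4315 + 6349) - 1150)/5 = 7 - (2034 - 1150)/5 = 7 - ⅕*884 = 7 - 884/5 = -849/5 ≈ -169.80)
(B(-48, I) + (4561 - 8665))*(28958 + x) = (437/219 + (4561 - 8665))*(28958 - 849/5) = (437/219 - 4104)*(143941/5) = -898339/219*143941/5 = -129307813999/1095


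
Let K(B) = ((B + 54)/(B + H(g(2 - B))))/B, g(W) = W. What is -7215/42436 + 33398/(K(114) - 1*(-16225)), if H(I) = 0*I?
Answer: 1408131826689/745672194404 ≈ 1.8884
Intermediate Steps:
H(I) = 0
K(B) = (54 + B)/B**2 (K(B) = ((B + 54)/(B + 0))/B = ((54 + B)/B)/B = (54 + B)/B**2)
-7215/42436 + 33398/(K(114) - 1*(-16225)) = -7215/42436 + 33398/((54 + 114)/114**2 - 1*(-16225)) = -7215*1/42436 + 33398/((1/12996)*168 + 16225) = -7215/42436 + 33398/(14/1083 + 16225) = -7215/42436 + 33398/(17571689/1083) = -7215/42436 + 33398*(1083/17571689) = -7215/42436 + 36170034/17571689 = 1408131826689/745672194404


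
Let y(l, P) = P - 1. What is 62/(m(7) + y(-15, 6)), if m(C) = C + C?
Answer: 62/19 ≈ 3.2632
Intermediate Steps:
y(l, P) = -1 + P
m(C) = 2*C
62/(m(7) + y(-15, 6)) = 62/(2*7 + (-1 + 6)) = 62/(14 + 5) = 62/19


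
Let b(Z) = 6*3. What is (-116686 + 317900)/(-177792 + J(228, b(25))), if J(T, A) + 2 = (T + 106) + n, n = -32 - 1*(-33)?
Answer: -201214/177459 ≈ -1.1339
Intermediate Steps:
b(Z) = 18
n = 1 (n = -32 + 33 = 1)
J(T, A) = 105 + T (J(T, A) = -2 + ((T + 106) + 1) = -2 + ((106 + T) + 1) = -2 + (107 + T) = 105 + T)
(-116686 + 317900)/(-177792 + J(228, b(25))) = (-116686 + 317900)/(-177792 + (105 + 228)) = 201214/(-177792 + 333) = 201214/(-177459) = 201214*(-1/177459) = -201214/177459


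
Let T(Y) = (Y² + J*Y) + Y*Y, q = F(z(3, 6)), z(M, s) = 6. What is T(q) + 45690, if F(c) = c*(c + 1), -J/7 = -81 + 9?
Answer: 70386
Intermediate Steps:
J = 504 (J = -7*(-81 + 9) = -7*(-72) = 504)
F(c) = c*(1 + c)
q = 42 (q = 6*(1 + 6) = 6*7 = 42)
T(Y) = 2*Y² + 504*Y (T(Y) = (Y² + 504*Y) + Y*Y = (Y² + 504*Y) + Y² = 2*Y² + 504*Y)
T(q) + 45690 = 2*42*(252 + 42) + 45690 = 2*42*294 + 45690 = 24696 + 45690 = 70386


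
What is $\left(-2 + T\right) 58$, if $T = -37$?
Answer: $-2262$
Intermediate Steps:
$\left(-2 + T\right) 58 = \left(-2 - 37\right) 58 = \left(-39\right) 58 = -2262$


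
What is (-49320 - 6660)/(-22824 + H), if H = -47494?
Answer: 27990/35159 ≈ 0.79610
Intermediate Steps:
(-49320 - 6660)/(-22824 + H) = (-49320 - 6660)/(-22824 - 47494) = -55980/(-70318) = -55980*(-1/70318) = 27990/35159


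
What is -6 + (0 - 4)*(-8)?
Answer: 26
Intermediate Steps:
-6 + (0 - 4)*(-8) = -6 - 4*(-8) = -6 + 32 = 26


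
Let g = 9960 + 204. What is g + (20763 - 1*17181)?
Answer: 13746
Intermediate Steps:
g = 10164
g + (20763 - 1*17181) = 10164 + (20763 - 1*17181) = 10164 + (20763 - 17181) = 10164 + 3582 = 13746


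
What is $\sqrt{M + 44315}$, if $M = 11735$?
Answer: $5 \sqrt{2242} \approx 236.75$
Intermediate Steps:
$\sqrt{M + 44315} = \sqrt{11735 + 44315} = \sqrt{56050} = 5 \sqrt{2242}$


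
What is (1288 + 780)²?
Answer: 4276624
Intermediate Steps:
(1288 + 780)² = 2068² = 4276624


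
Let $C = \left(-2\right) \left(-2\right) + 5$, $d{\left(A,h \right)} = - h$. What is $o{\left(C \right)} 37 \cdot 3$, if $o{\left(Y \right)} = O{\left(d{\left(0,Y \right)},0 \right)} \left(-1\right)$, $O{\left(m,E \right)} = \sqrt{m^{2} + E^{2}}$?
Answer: $-999$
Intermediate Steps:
$O{\left(m,E \right)} = \sqrt{E^{2} + m^{2}}$
$C = 9$ ($C = 4 + 5 = 9$)
$o{\left(Y \right)} = - \sqrt{Y^{2}}$ ($o{\left(Y \right)} = \sqrt{0^{2} + \left(- Y\right)^{2}} \left(-1\right) = \sqrt{0 + Y^{2}} \left(-1\right) = \sqrt{Y^{2}} \left(-1\right) = - \sqrt{Y^{2}}$)
$o{\left(C \right)} 37 \cdot 3 = - \sqrt{9^{2}} \cdot 37 \cdot 3 = - \sqrt{81} \cdot 111 = \left(-1\right) 9 \cdot 111 = \left(-9\right) 111 = -999$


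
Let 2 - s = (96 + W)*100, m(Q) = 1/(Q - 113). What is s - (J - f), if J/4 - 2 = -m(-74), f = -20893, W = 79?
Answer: -7180617/187 ≈ -38399.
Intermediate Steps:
m(Q) = 1/(-113 + Q)
J = 1500/187 (J = 8 + 4*(-1/(-113 - 74)) = 8 + 4*(-1/(-187)) = 8 + 4*(-1*(-1/187)) = 8 + 4*(1/187) = 8 + 4/187 = 1500/187 ≈ 8.0214)
s = -17498 (s = 2 - (96 + 79)*100 = 2 - 175*100 = 2 - 1*17500 = 2 - 17500 = -17498)
s - (J - f) = -17498 - (1500/187 - 1*(-20893)) = -17498 - (1500/187 + 20893) = -17498 - 1*3908491/187 = -17498 - 3908491/187 = -7180617/187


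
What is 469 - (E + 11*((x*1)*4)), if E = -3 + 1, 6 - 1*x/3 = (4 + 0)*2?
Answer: 735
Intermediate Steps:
x = -6 (x = 18 - 3*(4 + 0)*2 = 18 - 12*2 = 18 - 3*8 = 18 - 24 = -6)
E = -2
469 - (E + 11*((x*1)*4)) = 469 - (-2 + 11*(-6*1*4)) = 469 - (-2 + 11*(-6*4)) = 469 - (-2 + 11*(-24)) = 469 - (-2 - 264) = 469 - 1*(-266) = 469 + 266 = 735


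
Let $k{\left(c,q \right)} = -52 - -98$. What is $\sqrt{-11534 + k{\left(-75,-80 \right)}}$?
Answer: $4 i \sqrt{718} \approx 107.18 i$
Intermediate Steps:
$k{\left(c,q \right)} = 46$ ($k{\left(c,q \right)} = -52 + 98 = 46$)
$\sqrt{-11534 + k{\left(-75,-80 \right)}} = \sqrt{-11534 + 46} = \sqrt{-11488} = 4 i \sqrt{718}$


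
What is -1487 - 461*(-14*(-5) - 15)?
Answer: -26842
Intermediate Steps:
-1487 - 461*(-14*(-5) - 15) = -1487 - 461*(70 - 15) = -1487 - 461*55 = -1487 - 25355 = -26842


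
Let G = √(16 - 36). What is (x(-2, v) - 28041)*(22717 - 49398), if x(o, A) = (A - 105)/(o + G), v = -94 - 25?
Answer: 26681*(27929*I + 28041*√5)/(I + √5) ≈ 7.4766e+8 - 1.1137e+6*I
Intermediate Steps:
G = 2*I*√5 (G = √(-20) = 2*I*√5 ≈ 4.4721*I)
v = -119
x(o, A) = (-105 + A)/(o + 2*I*√5) (x(o, A) = (A - 105)/(o + 2*I*√5) = (-105 + A)/(o + 2*I*√5))
(x(-2, v) - 28041)*(22717 - 49398) = ((-105 - 119)/(-2 + 2*I*√5) - 28041)*(22717 - 49398) = (-224/(-2 + 2*I*√5) - 28041)*(-26681) = (-28041 - 224/(-2 + 2*I*√5))*(-26681) = 748161921 + 5976544/(-2 + 2*I*√5)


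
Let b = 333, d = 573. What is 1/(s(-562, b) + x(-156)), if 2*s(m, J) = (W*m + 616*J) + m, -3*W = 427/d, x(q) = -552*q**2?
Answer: -1719/22916193904 ≈ -7.5012e-8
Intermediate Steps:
W = -427/1719 (W = -427/(3*573) = -1/3*427/573 = -427/1719 ≈ -0.24840)
s(m, J) = 308*J + 646*m/1719 (s(m, J) = ((-427*m/1719 + 616*J) + m)/2 = ((616*J - 427*m/1719) + m)/2 = (616*J + 1292*m/1719)/2 = 308*J + 646*m/1719)
1/(s(-562, b) + x(-156)) = 1/((308*333 + (646/1719)*(-562)) - 552*(-156)**2) = 1/((102564 - 363052/1719) - 552*24336) = 1/(175944464/1719 - 13433472) = 1/(-22916193904/1719) = -1719/22916193904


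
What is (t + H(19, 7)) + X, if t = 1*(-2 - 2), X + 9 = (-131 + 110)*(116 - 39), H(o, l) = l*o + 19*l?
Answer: -1364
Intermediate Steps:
H(o, l) = 19*l + l*o
X = -1626 (X = -9 + (-131 + 110)*(116 - 39) = -9 - 21*77 = -9 - 1617 = -1626)
t = -4 (t = 1*(-4) = -4)
(t + H(19, 7)) + X = (-4 + 7*(19 + 19)) - 1626 = (-4 + 7*38) - 1626 = (-4 + 266) - 1626 = 262 - 1626 = -1364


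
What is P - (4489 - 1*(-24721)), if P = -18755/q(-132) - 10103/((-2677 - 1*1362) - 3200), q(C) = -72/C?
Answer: -306898713/4826 ≈ -63593.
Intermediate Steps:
P = -165931253/4826 (P = -18755/((-72/(-132))) - 10103/((-2677 - 1*1362) - 3200) = -18755/((-72*(-1/132))) - 10103/((-2677 - 1362) - 3200) = -18755/6/11 - 10103/(-4039 - 3200) = -18755*11/6 - 10103/(-7239) = -206305/6 - 10103*(-1/7239) = -206305/6 + 10103/7239 = -165931253/4826 ≈ -34383.)
P - (4489 - 1*(-24721)) = -165931253/4826 - (4489 - 1*(-24721)) = -165931253/4826 - (4489 + 24721) = -165931253/4826 - 1*29210 = -165931253/4826 - 29210 = -306898713/4826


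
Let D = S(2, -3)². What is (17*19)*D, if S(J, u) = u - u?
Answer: 0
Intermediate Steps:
S(J, u) = 0
D = 0 (D = 0² = 0)
(17*19)*D = (17*19)*0 = 323*0 = 0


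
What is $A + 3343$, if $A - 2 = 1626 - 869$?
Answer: $4102$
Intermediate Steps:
$A = 759$ ($A = 2 + \left(1626 - 869\right) = 2 + 757 = 759$)
$A + 3343 = 759 + 3343 = 4102$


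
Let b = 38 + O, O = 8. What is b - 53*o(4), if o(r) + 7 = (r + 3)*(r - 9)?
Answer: 2272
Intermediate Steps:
o(r) = -7 + (-9 + r)*(3 + r) (o(r) = -7 + (r + 3)*(r - 9) = -7 + (3 + r)*(-9 + r) = -7 + (-9 + r)*(3 + r))
b = 46 (b = 38 + 8 = 46)
b - 53*o(4) = 46 - 53*(-34 + 4**2 - 6*4) = 46 - 53*(-34 + 16 - 24) = 46 - 53*(-42) = 46 + 2226 = 2272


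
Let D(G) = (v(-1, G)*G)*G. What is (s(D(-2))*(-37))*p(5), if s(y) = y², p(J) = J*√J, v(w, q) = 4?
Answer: -47360*√5 ≈ -1.0590e+5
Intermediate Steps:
p(J) = J^(3/2)
D(G) = 4*G² (D(G) = (4*G)*G = 4*G²)
(s(D(-2))*(-37))*p(5) = ((4*(-2)²)²*(-37))*5^(3/2) = ((4*4)²*(-37))*(5*√5) = (16²*(-37))*(5*√5) = (256*(-37))*(5*√5) = -47360*√5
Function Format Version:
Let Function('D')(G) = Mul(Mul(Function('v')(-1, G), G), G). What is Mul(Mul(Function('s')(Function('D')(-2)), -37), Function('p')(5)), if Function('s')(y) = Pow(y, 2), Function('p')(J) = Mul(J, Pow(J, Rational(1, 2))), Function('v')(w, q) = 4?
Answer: Mul(-47360, Pow(5, Rational(1, 2))) ≈ -1.0590e+5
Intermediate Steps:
Function('p')(J) = Pow(J, Rational(3, 2))
Function('D')(G) = Mul(4, Pow(G, 2)) (Function('D')(G) = Mul(Mul(4, G), G) = Mul(4, Pow(G, 2)))
Mul(Mul(Function('s')(Function('D')(-2)), -37), Function('p')(5)) = Mul(Mul(Pow(Mul(4, Pow(-2, 2)), 2), -37), Pow(5, Rational(3, 2))) = Mul(Mul(Pow(Mul(4, 4), 2), -37), Mul(5, Pow(5, Rational(1, 2)))) = Mul(Mul(Pow(16, 2), -37), Mul(5, Pow(5, Rational(1, 2)))) = Mul(Mul(256, -37), Mul(5, Pow(5, Rational(1, 2)))) = Mul(-9472, Mul(5, Pow(5, Rational(1, 2)))) = Mul(-47360, Pow(5, Rational(1, 2)))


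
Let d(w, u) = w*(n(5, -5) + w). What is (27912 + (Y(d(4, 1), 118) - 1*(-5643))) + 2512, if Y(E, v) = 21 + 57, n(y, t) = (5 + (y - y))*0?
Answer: 36145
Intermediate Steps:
n(y, t) = 0 (n(y, t) = (5 + 0)*0 = 5*0 = 0)
d(w, u) = w**2 (d(w, u) = w*(0 + w) = w*w = w**2)
Y(E, v) = 78
(27912 + (Y(d(4, 1), 118) - 1*(-5643))) + 2512 = (27912 + (78 - 1*(-5643))) + 2512 = (27912 + (78 + 5643)) + 2512 = (27912 + 5721) + 2512 = 33633 + 2512 = 36145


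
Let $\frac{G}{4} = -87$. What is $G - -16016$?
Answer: $15668$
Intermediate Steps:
$G = -348$ ($G = 4 \left(-87\right) = -348$)
$G - -16016 = -348 - -16016 = -348 + 16016 = 15668$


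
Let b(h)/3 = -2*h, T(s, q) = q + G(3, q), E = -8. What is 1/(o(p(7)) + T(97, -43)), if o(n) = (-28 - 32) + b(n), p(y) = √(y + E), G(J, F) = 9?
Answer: -47/4436 + 3*I/4436 ≈ -0.010595 + 0.00067628*I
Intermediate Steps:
T(s, q) = 9 + q (T(s, q) = q + 9 = 9 + q)
p(y) = √(-8 + y) (p(y) = √(y - 8) = √(-8 + y))
b(h) = -6*h (b(h) = 3*(-2*h) = -6*h)
o(n) = -60 - 6*n (o(n) = (-28 - 32) - 6*n = -60 - 6*n)
1/(o(p(7)) + T(97, -43)) = 1/((-60 - 6*√(-8 + 7)) + (9 - 43)) = 1/((-60 - 6*I) - 34) = 1/(-94 - 6*I) = (-94 + 6*I)/8872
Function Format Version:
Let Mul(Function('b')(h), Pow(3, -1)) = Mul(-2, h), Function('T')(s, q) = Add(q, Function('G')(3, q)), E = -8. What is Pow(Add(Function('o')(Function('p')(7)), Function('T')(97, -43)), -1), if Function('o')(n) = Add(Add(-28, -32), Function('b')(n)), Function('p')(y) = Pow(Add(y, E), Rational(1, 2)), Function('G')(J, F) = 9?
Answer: Add(Rational(-47, 4436), Mul(Rational(3, 4436), I)) ≈ Add(-0.010595, Mul(0.00067628, I))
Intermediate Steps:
Function('T')(s, q) = Add(9, q) (Function('T')(s, q) = Add(q, 9) = Add(9, q))
Function('p')(y) = Pow(Add(-8, y), Rational(1, 2)) (Function('p')(y) = Pow(Add(y, -8), Rational(1, 2)) = Pow(Add(-8, y), Rational(1, 2)))
Function('b')(h) = Mul(-6, h) (Function('b')(h) = Mul(3, Mul(-2, h)) = Mul(-6, h))
Function('o')(n) = Add(-60, Mul(-6, n)) (Function('o')(n) = Add(Add(-28, -32), Mul(-6, n)) = Add(-60, Mul(-6, n)))
Pow(Add(Function('o')(Function('p')(7)), Function('T')(97, -43)), -1) = Pow(Add(Add(-60, Mul(-6, Pow(Add(-8, 7), Rational(1, 2)))), Add(9, -43)), -1) = Pow(Add(Add(-60, Mul(-6, Pow(-1, Rational(1, 2)))), -34), -1) = Pow(Add(Add(-60, Mul(-6, I)), -34), -1) = Pow(Add(-94, Mul(-6, I)), -1) = Mul(Rational(1, 8872), Add(-94, Mul(6, I)))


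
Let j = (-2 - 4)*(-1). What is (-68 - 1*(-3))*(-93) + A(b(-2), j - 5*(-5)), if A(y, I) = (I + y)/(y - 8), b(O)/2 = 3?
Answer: 12053/2 ≈ 6026.5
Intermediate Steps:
j = 6 (j = -6*(-1) = 6)
b(O) = 6 (b(O) = 2*3 = 6)
A(y, I) = (I + y)/(-8 + y)
(-68 - 1*(-3))*(-93) + A(b(-2), j - 5*(-5)) = (-68 - 1*(-3))*(-93) + ((6 - 5*(-5)) + 6)/(-8 + 6) = (-68 + 3)*(-93) + ((6 + 25) + 6)/(-2) = -65*(-93) - (31 + 6)/2 = 6045 - ½*37 = 6045 - 37/2 = 12053/2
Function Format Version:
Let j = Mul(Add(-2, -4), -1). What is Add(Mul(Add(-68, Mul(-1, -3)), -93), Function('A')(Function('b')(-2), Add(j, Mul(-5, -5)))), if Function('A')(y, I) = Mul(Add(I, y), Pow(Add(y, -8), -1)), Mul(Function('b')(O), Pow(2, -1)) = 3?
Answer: Rational(12053, 2) ≈ 6026.5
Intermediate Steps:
j = 6 (j = Mul(-6, -1) = 6)
Function('b')(O) = 6 (Function('b')(O) = Mul(2, 3) = 6)
Function('A')(y, I) = Mul(Pow(Add(-8, y), -1), Add(I, y)) (Function('A')(y, I) = Mul(Add(I, y), Pow(Add(-8, y), -1)) = Mul(Pow(Add(-8, y), -1), Add(I, y)))
Add(Mul(Add(-68, Mul(-1, -3)), -93), Function('A')(Function('b')(-2), Add(j, Mul(-5, -5)))) = Add(Mul(Add(-68, Mul(-1, -3)), -93), Mul(Pow(Add(-8, 6), -1), Add(Add(6, Mul(-5, -5)), 6))) = Add(Mul(Add(-68, 3), -93), Mul(Pow(-2, -1), Add(Add(6, 25), 6))) = Add(Mul(-65, -93), Mul(Rational(-1, 2), Add(31, 6))) = Add(6045, Mul(Rational(-1, 2), 37)) = Add(6045, Rational(-37, 2)) = Rational(12053, 2)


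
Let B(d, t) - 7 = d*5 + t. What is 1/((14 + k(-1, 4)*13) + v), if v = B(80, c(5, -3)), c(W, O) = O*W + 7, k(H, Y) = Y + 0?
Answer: 1/465 ≈ 0.0021505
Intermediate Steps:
k(H, Y) = Y
c(W, O) = 7 + O*W
B(d, t) = 7 + t + 5*d (B(d, t) = 7 + (d*5 + t) = 7 + (5*d + t) = 7 + (t + 5*d) = 7 + t + 5*d)
v = 399 (v = 7 + (7 - 3*5) + 5*80 = 7 + (7 - 15) + 400 = 7 - 8 + 400 = 399)
1/((14 + k(-1, 4)*13) + v) = 1/((14 + 4*13) + 399) = 1/((14 + 52) + 399) = 1/(66 + 399) = 1/465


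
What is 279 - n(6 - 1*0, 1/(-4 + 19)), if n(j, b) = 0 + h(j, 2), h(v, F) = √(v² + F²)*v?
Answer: 279 - 12*√10 ≈ 241.05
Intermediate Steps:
h(v, F) = v*√(F² + v²) (h(v, F) = √(F² + v²)*v = v*√(F² + v²))
n(j, b) = j*√(4 + j²) (n(j, b) = 0 + j*√(2² + j²) = 0 + j*√(4 + j²) = j*√(4 + j²))
279 - n(6 - 1*0, 1/(-4 + 19)) = 279 - (6 - 1*0)*√(4 + (6 - 1*0)²) = 279 - (6 + 0)*√(4 + (6 + 0)²) = 279 - 6*√(4 + 6²) = 279 - 6*√(4 + 36) = 279 - 6*√40 = 279 - 6*2*√10 = 279 - 12*√10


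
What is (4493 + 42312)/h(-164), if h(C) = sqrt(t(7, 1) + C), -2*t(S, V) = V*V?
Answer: -46805*I*sqrt(658)/329 ≈ -3649.3*I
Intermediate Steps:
t(S, V) = -V**2/2 (t(S, V) = -V*V/2 = -V**2/2)
h(C) = sqrt(-1/2 + C) (h(C) = sqrt(-1/2*1**2 + C) = sqrt(-1/2*1 + C) = sqrt(-1/2 + C))
(4493 + 42312)/h(-164) = (4493 + 42312)/((sqrt(-2 + 4*(-164))/2)) = 46805/((sqrt(-2 - 656)/2)) = 46805/((sqrt(-658)/2)) = 46805/(((I*sqrt(658))/2)) = 46805/((I*sqrt(658)/2)) = 46805*(-I*sqrt(658)/329) = -46805*I*sqrt(658)/329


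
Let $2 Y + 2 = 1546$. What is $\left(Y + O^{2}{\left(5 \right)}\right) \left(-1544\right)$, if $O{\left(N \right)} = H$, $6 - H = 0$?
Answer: $-1247552$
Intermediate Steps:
$Y = 772$ ($Y = -1 + \frac{1}{2} \cdot 1546 = -1 + 773 = 772$)
$H = 6$ ($H = 6 - 0 = 6 + 0 = 6$)
$O{\left(N \right)} = 6$
$\left(Y + O^{2}{\left(5 \right)}\right) \left(-1544\right) = \left(772 + 6^{2}\right) \left(-1544\right) = \left(772 + 36\right) \left(-1544\right) = 808 \left(-1544\right) = -1247552$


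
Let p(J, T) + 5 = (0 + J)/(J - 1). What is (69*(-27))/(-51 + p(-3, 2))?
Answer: 7452/221 ≈ 33.719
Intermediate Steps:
p(J, T) = -5 + J/(-1 + J) (p(J, T) = -5 + (0 + J)/(J - 1) = -5 + J/(-1 + J))
(69*(-27))/(-51 + p(-3, 2)) = (69*(-27))/(-51 + (5 - 4*(-3))/(-1 - 3)) = -1863/(-51 + (5 + 12)/(-4)) = -1863/(-51 - ¼*17) = -1863/(-51 - 17/4) = -1863/(-221/4) = -1863*(-4/221) = 7452/221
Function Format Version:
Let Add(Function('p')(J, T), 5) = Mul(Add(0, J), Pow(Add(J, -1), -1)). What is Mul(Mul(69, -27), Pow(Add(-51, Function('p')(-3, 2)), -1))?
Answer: Rational(7452, 221) ≈ 33.719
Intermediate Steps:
Function('p')(J, T) = Add(-5, Mul(J, Pow(Add(-1, J), -1))) (Function('p')(J, T) = Add(-5, Mul(Add(0, J), Pow(Add(J, -1), -1))) = Add(-5, Mul(J, Pow(Add(-1, J), -1))))
Mul(Mul(69, -27), Pow(Add(-51, Function('p')(-3, 2)), -1)) = Mul(Mul(69, -27), Pow(Add(-51, Mul(Pow(Add(-1, -3), -1), Add(5, Mul(-4, -3)))), -1)) = Mul(-1863, Pow(Add(-51, Mul(Pow(-4, -1), Add(5, 12))), -1)) = Mul(-1863, Pow(Add(-51, Mul(Rational(-1, 4), 17)), -1)) = Mul(-1863, Pow(Add(-51, Rational(-17, 4)), -1)) = Mul(-1863, Pow(Rational(-221, 4), -1)) = Mul(-1863, Rational(-4, 221)) = Rational(7452, 221)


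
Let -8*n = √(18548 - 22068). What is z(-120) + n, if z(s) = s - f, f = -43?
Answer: -77 - I*√55 ≈ -77.0 - 7.4162*I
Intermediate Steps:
n = -I*√55 (n = -√(18548 - 22068)/8 = -I*√55 ≈ -7.4162*I)
z(s) = 43 + s (z(s) = s - 1*(-43) = s + 43 = 43 + s)
z(-120) + n = (43 - 120) - I*√55 = -77 - I*√55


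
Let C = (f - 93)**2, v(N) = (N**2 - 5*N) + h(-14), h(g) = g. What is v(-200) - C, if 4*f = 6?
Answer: 130455/4 ≈ 32614.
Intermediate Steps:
f = 3/2 (f = (1/4)*6 = 3/2 ≈ 1.5000)
v(N) = -14 + N**2 - 5*N (v(N) = (N**2 - 5*N) - 14 = -14 + N**2 - 5*N)
C = 33489/4 (C = (3/2 - 93)**2 = (-183/2)**2 = 33489/4 ≈ 8372.3)
v(-200) - C = (-14 + (-200)**2 - 5*(-200)) - 1*33489/4 = (-14 + 40000 + 1000) - 33489/4 = 40986 - 33489/4 = 130455/4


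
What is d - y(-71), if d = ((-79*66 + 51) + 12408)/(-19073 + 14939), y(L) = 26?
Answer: -38243/1378 ≈ -27.753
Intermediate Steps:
d = -2415/1378 (d = ((-5214 + 51) + 12408)/(-4134) = (-5163 + 12408)*(-1/4134) = 7245*(-1/4134) = -2415/1378 ≈ -1.7525)
d - y(-71) = -2415/1378 - 1*26 = -2415/1378 - 26 = -38243/1378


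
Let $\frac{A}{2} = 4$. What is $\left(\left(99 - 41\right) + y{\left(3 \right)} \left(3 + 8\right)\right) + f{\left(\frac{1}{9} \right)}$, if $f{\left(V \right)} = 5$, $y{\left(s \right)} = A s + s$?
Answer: $360$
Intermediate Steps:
$A = 8$ ($A = 2 \cdot 4 = 8$)
$y{\left(s \right)} = 9 s$ ($y{\left(s \right)} = 8 s + s = 9 s$)
$\left(\left(99 - 41\right) + y{\left(3 \right)} \left(3 + 8\right)\right) + f{\left(\frac{1}{9} \right)} = \left(\left(99 - 41\right) + 9 \cdot 3 \left(3 + 8\right)\right) + 5 = \left(\left(99 - 41\right) + 27 \cdot 11\right) + 5 = \left(58 + 297\right) + 5 = 355 + 5 = 360$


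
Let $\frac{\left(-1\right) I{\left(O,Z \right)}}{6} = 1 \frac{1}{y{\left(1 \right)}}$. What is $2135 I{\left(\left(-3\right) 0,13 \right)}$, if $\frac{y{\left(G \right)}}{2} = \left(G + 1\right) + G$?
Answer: $-2135$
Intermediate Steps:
$y{\left(G \right)} = 2 + 4 G$ ($y{\left(G \right)} = 2 \left(\left(G + 1\right) + G\right) = 2 \left(\left(1 + G\right) + G\right) = 2 \left(1 + 2 G\right) = 2 + 4 G$)
$I{\left(O,Z \right)} = -1$ ($I{\left(O,Z \right)} = - 6 \cdot 1 \frac{1}{2 + 4 \cdot 1} = - 6 \cdot 1 \frac{1}{2 + 4} = - 6 \cdot 1 \cdot \frac{1}{6} = \left(-6\right) \frac{1}{6} = -1$)
$2135 I{\left(\left(-3\right) 0,13 \right)} = 2135 \left(-1\right) = -2135$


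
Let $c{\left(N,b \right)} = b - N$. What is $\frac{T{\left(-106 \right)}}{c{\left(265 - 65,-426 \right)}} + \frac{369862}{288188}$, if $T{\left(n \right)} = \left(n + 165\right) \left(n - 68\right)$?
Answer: $\frac{797517905}{45101422} \approx 17.683$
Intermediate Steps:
$T{\left(n \right)} = \left(-68 + n\right) \left(165 + n\right)$ ($T{\left(n \right)} = \left(165 + n\right) \left(-68 + n\right) = \left(-68 + n\right) \left(165 + n\right)$)
$\frac{T{\left(-106 \right)}}{c{\left(265 - 65,-426 \right)}} + \frac{369862}{288188} = \frac{-11220 + \left(-106\right)^{2} + 97 \left(-106\right)}{-426 - \left(265 - 65\right)} + \frac{369862}{288188} = \frac{-11220 + 11236 - 10282}{-426 - \left(265 - 65\right)} + 369862 \cdot \frac{1}{288188} = - \frac{10266}{-426 - 200} + \frac{184931}{144094} = - \frac{10266}{-626} + \frac{184931}{144094} = \left(-10266\right) \left(- \frac{1}{626}\right) + \frac{184931}{144094} = \frac{5133}{313} + \frac{184931}{144094} = \frac{797517905}{45101422}$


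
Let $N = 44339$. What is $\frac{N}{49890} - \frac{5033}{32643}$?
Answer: $\frac{398753869}{542853090} \approx 0.73455$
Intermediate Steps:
$\frac{N}{49890} - \frac{5033}{32643} = \frac{44339}{49890} - \frac{5033}{32643} = \frac{398753869}{542853090}$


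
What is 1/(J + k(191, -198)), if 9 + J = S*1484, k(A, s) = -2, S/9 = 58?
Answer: 1/774637 ≈ 1.2909e-6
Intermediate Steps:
S = 522 (S = 9*58 = 522)
J = 774639 (J = -9 + 522*1484 = -9 + 774648 = 774639)
1/(J + k(191, -198)) = 1/(774639 - 2) = 1/774637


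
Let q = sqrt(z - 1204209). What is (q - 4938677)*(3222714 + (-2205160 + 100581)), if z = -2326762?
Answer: -5522107607395 + 1118135*I*sqrt(3530971) ≈ -5.5221e+12 + 2.1011e+9*I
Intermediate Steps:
q = I*sqrt(3530971) (q = sqrt(-2326762 - 1204209) = sqrt(-3530971) = I*sqrt(3530971) ≈ 1879.1*I)
(q - 4938677)*(3222714 + (-2205160 + 100581)) = (I*sqrt(3530971) - 4938677)*(3222714 + (-2205160 + 100581)) = (-4938677 + I*sqrt(3530971))*(3222714 - 2104579) = (-4938677 + I*sqrt(3530971))*1118135 = -5522107607395 + 1118135*I*sqrt(3530971)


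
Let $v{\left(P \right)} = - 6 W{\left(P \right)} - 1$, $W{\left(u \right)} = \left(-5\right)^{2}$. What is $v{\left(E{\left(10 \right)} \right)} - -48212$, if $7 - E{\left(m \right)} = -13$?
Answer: $48061$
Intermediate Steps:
$W{\left(u \right)} = 25$
$E{\left(m \right)} = 20$ ($E{\left(m \right)} = 7 - -13 = 7 + 13 = 20$)
$v{\left(P \right)} = -151$ ($v{\left(P \right)} = \left(-6\right) 25 - 1 = -150 - 1 = -151$)
$v{\left(E{\left(10 \right)} \right)} - -48212 = -151 - -48212 = -151 + 48212 = 48061$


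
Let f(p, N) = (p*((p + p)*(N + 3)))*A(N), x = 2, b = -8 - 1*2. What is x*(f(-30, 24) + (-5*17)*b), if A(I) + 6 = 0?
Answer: -581500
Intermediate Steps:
A(I) = -6 (A(I) = -6 + 0 = -6)
b = -10 (b = -8 - 2 = -10)
f(p, N) = -12*p²*(3 + N) (f(p, N) = (p*((p + p)*(N + 3)))*(-6) = (p*((2*p)*(3 + N)))*(-6) = (p*(2*p*(3 + N)))*(-6) = (2*p²*(3 + N))*(-6) = -12*p²*(3 + N))
x*(f(-30, 24) + (-5*17)*b) = 2*(12*(-30)²*(-3 - 1*24) - 5*17*(-10)) = 2*(12*900*(-3 - 24) - 85*(-10)) = 2*(12*900*(-27) + 850) = 2*(-291600 + 850) = 2*(-290750) = -581500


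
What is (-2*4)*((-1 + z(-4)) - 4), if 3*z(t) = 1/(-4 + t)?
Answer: 121/3 ≈ 40.333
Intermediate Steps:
z(t) = 1/(3*(-4 + t))
(-2*4)*((-1 + z(-4)) - 4) = (-2*4)*((-1 + 1/(3*(-4 - 4))) - 4) = -8*((-1 + (1/3)/(-8)) - 4) = -8*((-1 + (1/3)*(-1/8)) - 4) = -8*((-1 - 1/24) - 4) = -8*(-25/24 - 4) = -8*(-121/24) = 121/3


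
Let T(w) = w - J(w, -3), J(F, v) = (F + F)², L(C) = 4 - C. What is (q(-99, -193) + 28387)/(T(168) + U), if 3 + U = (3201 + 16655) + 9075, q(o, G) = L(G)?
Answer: -3573/10475 ≈ -0.34110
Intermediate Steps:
q(o, G) = 4 - G
J(F, v) = 4*F² (J(F, v) = (2*F)² = 4*F²)
U = 28928 (U = -3 + ((3201 + 16655) + 9075) = -3 + (19856 + 9075) = -3 + 28931 = 28928)
T(w) = w - 4*w²
(q(-99, -193) + 28387)/(T(168) + U) = ((4 - 1*(-193)) + 28387)/(168*(1 - 4*168) + 28928) = ((4 + 193) + 28387)/(168*(1 - 672) + 28928) = (197 + 28387)/(168*(-671) + 28928) = 28584/(-112728 + 28928) = 28584/(-83800) = 28584*(-1/83800) = -3573/10475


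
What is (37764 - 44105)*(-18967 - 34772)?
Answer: 340758999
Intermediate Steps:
(37764 - 44105)*(-18967 - 34772) = -6341*(-53739) = 340758999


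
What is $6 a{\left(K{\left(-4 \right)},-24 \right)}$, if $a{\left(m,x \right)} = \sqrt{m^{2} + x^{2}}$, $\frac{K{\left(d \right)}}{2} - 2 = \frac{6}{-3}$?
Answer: $144$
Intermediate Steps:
$K{\left(d \right)} = 0$ ($K{\left(d \right)} = 4 + 2 \frac{6}{-3} = 4 + 2 \cdot 6 \left(- \frac{1}{3}\right) = 4 + 2 \left(-2\right) = 4 - 4 = 0$)
$6 a{\left(K{\left(-4 \right)},-24 \right)} = 6 \sqrt{0^{2} + \left(-24\right)^{2}} = 6 \sqrt{0 + 576} = 6 \sqrt{576} = 6 \cdot 24 = 144$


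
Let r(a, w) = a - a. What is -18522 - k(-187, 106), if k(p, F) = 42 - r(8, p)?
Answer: -18564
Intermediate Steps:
r(a, w) = 0
k(p, F) = 42 (k(p, F) = 42 - 1*0 = 42 + 0 = 42)
-18522 - k(-187, 106) = -18522 - 1*42 = -18522 - 42 = -18564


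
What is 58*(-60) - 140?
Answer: -3620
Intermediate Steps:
58*(-60) - 140 = -3480 - 140 = -3620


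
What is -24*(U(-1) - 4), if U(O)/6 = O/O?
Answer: -48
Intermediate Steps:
U(O) = 6 (U(O) = 6*(O/O) = 6*1 = 6)
-24*(U(-1) - 4) = -24*(6 - 4) = -24*2 = -48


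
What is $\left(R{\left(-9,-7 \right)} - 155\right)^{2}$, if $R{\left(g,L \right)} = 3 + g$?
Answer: $25921$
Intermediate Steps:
$\left(R{\left(-9,-7 \right)} - 155\right)^{2} = \left(\left(3 - 9\right) - 155\right)^{2} = \left(-6 - 155\right)^{2} = \left(-161\right)^{2} = 25921$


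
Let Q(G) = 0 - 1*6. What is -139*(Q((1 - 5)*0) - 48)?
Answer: 7506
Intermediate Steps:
Q(G) = -6 (Q(G) = 0 - 6 = -6)
-139*(Q((1 - 5)*0) - 48) = -139*(-6 - 48) = -139*(-54) = 7506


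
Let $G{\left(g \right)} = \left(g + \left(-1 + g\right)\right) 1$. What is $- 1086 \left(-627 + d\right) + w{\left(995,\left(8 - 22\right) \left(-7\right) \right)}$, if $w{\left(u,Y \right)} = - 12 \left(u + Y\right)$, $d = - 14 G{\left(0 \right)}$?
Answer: $652602$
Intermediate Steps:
$G{\left(g \right)} = -1 + 2 g$ ($G{\left(g \right)} = \left(-1 + 2 g\right) 1 = -1 + 2 g$)
$d = 14$ ($d = - 14 \left(-1 + 2 \cdot 0\right) = - 14 \left(-1 + 0\right) = \left(-14\right) \left(-1\right) = 14$)
$w{\left(u,Y \right)} = - 12 Y - 12 u$ ($w{\left(u,Y \right)} = - 12 \left(Y + u\right) = - 12 Y - 12 u$)
$- 1086 \left(-627 + d\right) + w{\left(995,\left(8 - 22\right) \left(-7\right) \right)} = - 1086 \left(-627 + 14\right) - \left(11940 + 12 \left(8 - 22\right) \left(-7\right)\right) = \left(-1086\right) \left(-613\right) - \left(11940 + 12 \left(\left(-14\right) \left(-7\right)\right)\right) = 665718 - 13116 = 652602$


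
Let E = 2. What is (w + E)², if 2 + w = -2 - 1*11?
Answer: 169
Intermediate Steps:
w = -15 (w = -2 + (-2 - 1*11) = -2 + (-2 - 11) = -2 - 13 = -15)
(w + E)² = (-15 + 2)² = (-13)² = 169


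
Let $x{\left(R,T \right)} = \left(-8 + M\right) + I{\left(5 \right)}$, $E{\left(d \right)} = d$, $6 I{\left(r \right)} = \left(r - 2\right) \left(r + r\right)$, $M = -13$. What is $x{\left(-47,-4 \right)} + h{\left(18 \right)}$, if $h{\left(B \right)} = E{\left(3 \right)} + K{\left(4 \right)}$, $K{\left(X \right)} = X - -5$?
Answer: $-4$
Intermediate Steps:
$I{\left(r \right)} = \frac{r \left(-2 + r\right)}{3}$ ($I{\left(r \right)} = \frac{\left(r - 2\right) \left(r + r\right)}{6} = \frac{\left(-2 + r\right) 2 r}{6} = \frac{2 r \left(-2 + r\right)}{6} = \frac{r \left(-2 + r\right)}{3}$)
$x{\left(R,T \right)} = -16$ ($x{\left(R,T \right)} = \left(-8 - 13\right) + \frac{1}{3} \cdot 5 \left(-2 + 5\right) = -21 + \frac{1}{3} \cdot 5 \cdot 3 = -21 + 5 = -16$)
$K{\left(X \right)} = 5 + X$ ($K{\left(X \right)} = X + 5 = 5 + X$)
$h{\left(B \right)} = 12$ ($h{\left(B \right)} = 3 + \left(5 + 4\right) = 3 + 9 = 12$)
$x{\left(-47,-4 \right)} + h{\left(18 \right)} = -16 + 12 = -4$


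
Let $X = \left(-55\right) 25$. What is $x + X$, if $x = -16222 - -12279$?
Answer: $-5318$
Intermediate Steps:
$x = -3943$ ($x = -16222 + 12279 = -3943$)
$X = -1375$
$x + X = -3943 - 1375 = -5318$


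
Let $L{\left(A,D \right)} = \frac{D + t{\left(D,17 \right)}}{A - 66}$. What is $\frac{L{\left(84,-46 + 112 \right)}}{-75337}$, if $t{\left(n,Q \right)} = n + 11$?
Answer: $- \frac{143}{1356066} \approx -0.00010545$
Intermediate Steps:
$t{\left(n,Q \right)} = 11 + n$
$L{\left(A,D \right)} = \frac{11 + 2 D}{-66 + A}$ ($L{\left(A,D \right)} = \frac{D + \left(11 + D\right)}{A - 66} = \frac{11 + 2 D}{-66 + A}$)
$\frac{L{\left(84,-46 + 112 \right)}}{-75337} = \frac{\frac{1}{-66 + 84} \left(11 + 2 \left(-46 + 112\right)\right)}{-75337} = \frac{11 + 2 \cdot 66}{18} \left(- \frac{1}{75337}\right) = \frac{11 + 132}{18} \left(- \frac{1}{75337}\right) = \frac{1}{18} \cdot 143 \left(- \frac{1}{75337}\right) = \frac{143}{18} \left(- \frac{1}{75337}\right) = - \frac{143}{1356066}$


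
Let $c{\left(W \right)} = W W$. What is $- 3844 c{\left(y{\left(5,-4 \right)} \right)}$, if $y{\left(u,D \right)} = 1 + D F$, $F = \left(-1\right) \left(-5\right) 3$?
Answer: $-13380964$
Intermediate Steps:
$F = 15$ ($F = 5 \cdot 3 = 15$)
$y{\left(u,D \right)} = 1 + 15 D$ ($y{\left(u,D \right)} = 1 + D 15 = 1 + 15 D$)
$c{\left(W \right)} = W^{2}$
$- 3844 c{\left(y{\left(5,-4 \right)} \right)} = - 3844 \left(1 + 15 \left(-4\right)\right)^{2} = - 3844 \left(1 - 60\right)^{2} = - 3844 \left(-59\right)^{2} = \left(-3844\right) 3481 = -13380964$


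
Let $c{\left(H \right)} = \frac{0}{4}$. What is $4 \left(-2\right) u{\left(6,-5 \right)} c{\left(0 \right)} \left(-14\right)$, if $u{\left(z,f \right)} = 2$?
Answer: $0$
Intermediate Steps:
$c{\left(H \right)} = 0$ ($c{\left(H \right)} = 0 \cdot \frac{1}{4} = 0$)
$4 \left(-2\right) u{\left(6,-5 \right)} c{\left(0 \right)} \left(-14\right) = 4 \left(-2\right) 2 \cdot 0 \left(-14\right) = \left(-8\right) 2 \cdot 0 \left(-14\right) = \left(-16\right) 0 \left(-14\right) = 0 \left(-14\right) = 0$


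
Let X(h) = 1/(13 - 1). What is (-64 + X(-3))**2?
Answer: 588289/144 ≈ 4085.3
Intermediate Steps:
X(h) = 1/12
(-64 + X(-3))**2 = (-64 + 1/12)**2 = (-767/12)**2 = 588289/144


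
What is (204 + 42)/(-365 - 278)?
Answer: -246/643 ≈ -0.38258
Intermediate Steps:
(204 + 42)/(-365 - 278) = 246/(-643) = 246*(-1/643) = -246/643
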